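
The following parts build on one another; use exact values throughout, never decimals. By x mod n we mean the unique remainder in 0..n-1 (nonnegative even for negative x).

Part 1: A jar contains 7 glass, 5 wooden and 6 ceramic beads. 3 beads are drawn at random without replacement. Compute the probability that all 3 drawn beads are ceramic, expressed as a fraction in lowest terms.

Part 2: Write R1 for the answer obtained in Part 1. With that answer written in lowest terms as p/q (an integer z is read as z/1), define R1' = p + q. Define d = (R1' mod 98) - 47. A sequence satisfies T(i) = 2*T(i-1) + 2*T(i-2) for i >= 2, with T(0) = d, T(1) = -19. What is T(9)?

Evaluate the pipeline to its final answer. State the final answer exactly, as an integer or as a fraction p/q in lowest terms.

-107440

Part 1: total draws C(18,3) = 816; favorable C(6,3) = 20; P = 5/204; answer 5/204
Part 2: R1 = 5/204; threaded value p + q = 209; d = -34; T(2) = 2*(-19) + 2*(-34) = -106; iterating: T(2)=-106, T(3)=-250, T(4)=-712, T(5)=-1924, T(6)=-5272, T(7)=-14392, T(8)=-39328, T(9)=-107440; answer -107440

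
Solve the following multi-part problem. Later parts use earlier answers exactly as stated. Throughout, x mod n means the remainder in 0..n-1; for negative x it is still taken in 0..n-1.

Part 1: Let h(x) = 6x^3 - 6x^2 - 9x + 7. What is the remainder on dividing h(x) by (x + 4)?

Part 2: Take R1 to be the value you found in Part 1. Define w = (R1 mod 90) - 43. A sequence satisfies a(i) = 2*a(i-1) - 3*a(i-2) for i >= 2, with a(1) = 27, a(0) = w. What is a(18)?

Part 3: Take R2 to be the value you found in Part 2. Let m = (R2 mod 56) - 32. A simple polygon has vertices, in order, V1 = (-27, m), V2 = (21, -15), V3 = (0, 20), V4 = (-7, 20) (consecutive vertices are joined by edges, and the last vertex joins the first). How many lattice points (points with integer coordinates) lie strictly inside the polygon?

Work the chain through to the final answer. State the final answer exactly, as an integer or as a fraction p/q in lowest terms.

1079

Part 1: remainder = value at the root: 6*(-4)^3 - 6*(-4)^2 - 9*(-4)^1 + 7 = (-384) + (-96) + (36) + (7) = -437; answer -437
Part 2: R1 = -437; w = -30; a(2) = 2*(27) - 3*(-30) = 144; iterating: a(2)=144, a(3)=207, a(4)=-18, a(5)=-657, a(6)=-1260, a(7)=-549, a(8)=2682, a(9)=7011, a(10)=5976, a(11)=-9081, a(12)=-36090, a(13)=-44937, a(14)=18396, a(15)=171603, a(16)=288018, a(17)=61227, a(18)=-741600; answer -741600
Part 3: R2 = -741600; m = -24; cross terms: (-27*-15 - 21*-24)=909, (21*20 - 0*-15)=420, (0*20 - -7*20)=140, (-7*-24 - -27*20)=708; twice the area = |2177| = 2177; area = 2177/2; boundary points = 3 + 7 + 7 + 4 = 21; strictly interior points = area - boundary/2 + 1 = 1079; answer 1079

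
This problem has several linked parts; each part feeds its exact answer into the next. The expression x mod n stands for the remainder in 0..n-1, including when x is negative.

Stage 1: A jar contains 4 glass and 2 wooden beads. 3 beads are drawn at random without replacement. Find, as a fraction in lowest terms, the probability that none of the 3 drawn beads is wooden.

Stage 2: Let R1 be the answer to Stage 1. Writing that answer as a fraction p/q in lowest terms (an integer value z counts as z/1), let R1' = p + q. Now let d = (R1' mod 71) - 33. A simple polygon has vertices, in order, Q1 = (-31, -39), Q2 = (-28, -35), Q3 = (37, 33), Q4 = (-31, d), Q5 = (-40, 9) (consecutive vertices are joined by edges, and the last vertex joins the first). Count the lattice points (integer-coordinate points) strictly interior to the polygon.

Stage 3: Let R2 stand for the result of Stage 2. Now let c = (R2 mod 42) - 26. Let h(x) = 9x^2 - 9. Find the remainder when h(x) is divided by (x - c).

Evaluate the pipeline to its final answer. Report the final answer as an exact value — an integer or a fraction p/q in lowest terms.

3591

Stage 1: total draws C(6,3) = 20; favorable C(4,3) = 4; P = 1/5; answer 1/5
Stage 2: R1 = 1/5; threaded value p + q = 6; d = -27; cross terms: (-31*-35 - -28*-39)=-7, (-28*33 - 37*-35)=371, (37*-27 - -31*33)=24, (-31*9 - -40*-27)=-1359, (-40*-39 - -31*9)=1839; twice the area = |868| = 868; area = 434; boundary points = 1 + 1 + 4 + 9 + 3 = 18; strictly interior points = area - boundary/2 + 1 = 426; answer 426
Stage 3: R2 = 426; c = -20; remainder = value at the root: 9*(-20)^2 - 9 = (3600) + (-9) = 3591; answer 3591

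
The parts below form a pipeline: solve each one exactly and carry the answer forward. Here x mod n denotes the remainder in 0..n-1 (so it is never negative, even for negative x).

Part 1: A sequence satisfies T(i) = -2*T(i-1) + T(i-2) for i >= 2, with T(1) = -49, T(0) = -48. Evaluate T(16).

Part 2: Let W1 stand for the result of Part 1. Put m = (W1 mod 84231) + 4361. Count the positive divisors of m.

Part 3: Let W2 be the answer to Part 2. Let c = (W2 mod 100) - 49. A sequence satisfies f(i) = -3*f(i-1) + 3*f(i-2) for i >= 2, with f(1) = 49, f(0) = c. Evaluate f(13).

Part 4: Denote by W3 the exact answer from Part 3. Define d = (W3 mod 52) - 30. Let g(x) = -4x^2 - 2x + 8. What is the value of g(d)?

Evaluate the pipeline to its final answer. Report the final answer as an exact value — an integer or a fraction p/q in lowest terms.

Part 1: T(2) = -2*(-49) + 1*(-48) = 50; iterating: T(2)=50, T(3)=-149, T(4)=348, T(5)=-845, T(6)=2038, T(7)=-4921, T(8)=11880, T(9)=-28681, T(10)=69242, T(11)=-167165, T(12)=403572, T(13)=-974309, T(14)=2352190, T(15)=-5678689, T(16)=13709568; answer 13709568
Part 2: W1 = 13709568; m = 68507; 68507 is prime, so its only divisors are 1 and 68507; count = 2; answer 2
Part 3: W2 = 2; c = -47; f(2) = -3*(49) + 3*(-47) = -288; iterating: f(2)=-288, f(3)=1011, f(4)=-3897, f(5)=14724, f(6)=-55863, f(7)=211761, f(8)=-802872, f(9)=3043899, f(10)=-11540313, f(11)=43752636, f(12)=-165878847, f(13)=628894449; answer 628894449
Part 4: W3 = 628894449; d = -29; -4*(-29)^2 - 2*(-29)^1 + 8 = (-3364) + (58) + (8) = -3298; answer -3298

-3298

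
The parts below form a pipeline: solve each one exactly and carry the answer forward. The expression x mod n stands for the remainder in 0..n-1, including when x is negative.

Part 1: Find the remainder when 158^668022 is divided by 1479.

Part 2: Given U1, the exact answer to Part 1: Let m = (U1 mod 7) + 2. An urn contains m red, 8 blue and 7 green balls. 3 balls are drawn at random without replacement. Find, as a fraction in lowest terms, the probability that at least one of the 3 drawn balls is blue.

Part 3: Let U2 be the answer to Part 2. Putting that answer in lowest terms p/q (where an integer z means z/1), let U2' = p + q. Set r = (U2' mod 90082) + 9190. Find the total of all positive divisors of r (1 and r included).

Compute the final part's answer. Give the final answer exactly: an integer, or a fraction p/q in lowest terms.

9782

Part 1: squarings mod 1479: 158^1=158, 158^2=1300, 158^4=982, 158^8=16, 158^16=256, 158^32=460, 158^64=103, 158^128=256, 158^256=460, 158^512=103, 158^1024=256, 158^2048=460, 158^4096=103, 158^8192=256, 158^16384=460, 158^32768=103, 158^65536=256, 158^131072=460, 158^262144=103, 158^524288=256; 158^668022 = 158^2 * 158^4 * 158^16 * 158^32 * 158^64 * 158^256 * 158^4096 * 158^8192 * 158^131072 * 158^524288 = 835 (mod 1479); answer 835
Part 2: U1 = 835; m = 4; total draws C(19,3) = 969; complement C(11,3) = 165; favorable 969 - 165 = 804; P = 268/323; answer 268/323
Part 3: U2 = 268/323; threaded value p + q = 591; r = 9781; 9781 is prime, so its only divisors are 1 and 9781; sigma = 1 + 9781 = 9782; answer 9782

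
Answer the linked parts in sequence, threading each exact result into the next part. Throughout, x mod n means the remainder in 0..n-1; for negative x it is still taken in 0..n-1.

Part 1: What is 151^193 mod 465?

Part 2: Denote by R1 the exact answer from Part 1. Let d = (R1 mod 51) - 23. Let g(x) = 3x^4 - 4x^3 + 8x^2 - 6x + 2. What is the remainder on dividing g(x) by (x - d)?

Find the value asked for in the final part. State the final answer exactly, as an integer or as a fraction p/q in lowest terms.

233123

Part 1: squarings mod 465: 151^1=151, 151^2=16, 151^4=256, 151^8=436, 151^16=376, 151^32=16, 151^64=256, 151^128=436; 151^193 = 151^1 * 151^64 * 151^128 = 91 (mod 465); answer 91
Part 2: R1 = 91; d = 17; remainder = value at the root: 3*(17)^4 - 4*(17)^3 + 8*(17)^2 - 6*(17)^1 + 2 = (250563) + (-19652) + (2312) + (-102) + (2) = 233123; answer 233123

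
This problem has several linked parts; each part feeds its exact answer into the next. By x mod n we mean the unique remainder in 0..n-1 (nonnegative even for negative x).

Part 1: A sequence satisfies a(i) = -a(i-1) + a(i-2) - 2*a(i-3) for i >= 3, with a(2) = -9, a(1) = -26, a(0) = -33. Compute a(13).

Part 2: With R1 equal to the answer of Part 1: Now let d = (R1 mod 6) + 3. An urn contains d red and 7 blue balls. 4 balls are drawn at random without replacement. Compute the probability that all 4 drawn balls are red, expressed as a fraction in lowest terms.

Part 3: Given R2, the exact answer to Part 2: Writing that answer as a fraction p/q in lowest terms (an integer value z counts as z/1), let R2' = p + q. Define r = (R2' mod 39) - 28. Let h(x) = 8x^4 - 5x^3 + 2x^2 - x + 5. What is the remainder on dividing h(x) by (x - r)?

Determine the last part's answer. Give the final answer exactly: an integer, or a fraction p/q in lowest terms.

Part 1: a(3) = -1*(-9) + 1*(-26) - 2*(-33) = 49; iterating: a(3)=49, a(4)=-6, a(5)=73, a(6)=-177, a(7)=262, a(8)=-585, a(9)=1201, a(10)=-2310, a(11)=4681, a(12)=-9393, a(13)=18694; answer 18694
Part 2: R1 = 18694; d = 7; total draws C(14,4) = 1001; favorable C(7,4) = 35; P = 5/143; answer 5/143
Part 3: R2 = 5/143; threaded value p + q = 148; r = 3; remainder = value at the root: 8*(3)^4 - 5*(3)^3 + 2*(3)^2 - 1*(3)^1 + 5 = (648) + (-135) + (18) + (-3) + (5) = 533; answer 533

533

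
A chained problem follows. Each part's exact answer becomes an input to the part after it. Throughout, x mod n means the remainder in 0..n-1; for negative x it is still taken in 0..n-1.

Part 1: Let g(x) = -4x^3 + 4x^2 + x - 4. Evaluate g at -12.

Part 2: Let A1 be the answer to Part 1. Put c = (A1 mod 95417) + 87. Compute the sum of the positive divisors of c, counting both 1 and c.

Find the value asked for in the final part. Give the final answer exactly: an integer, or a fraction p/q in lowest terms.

Part 1: -4*(-12)^3 + 4*(-12)^2 + 1*(-12)^1 - 4 = (6912) + (576) + (-12) + (-4) = 7472; answer 7472
Part 2: A1 = 7472; c = 7559; 7559 is prime, so its only divisors are 1 and 7559; sigma = 1 + 7559 = 7560; answer 7560

7560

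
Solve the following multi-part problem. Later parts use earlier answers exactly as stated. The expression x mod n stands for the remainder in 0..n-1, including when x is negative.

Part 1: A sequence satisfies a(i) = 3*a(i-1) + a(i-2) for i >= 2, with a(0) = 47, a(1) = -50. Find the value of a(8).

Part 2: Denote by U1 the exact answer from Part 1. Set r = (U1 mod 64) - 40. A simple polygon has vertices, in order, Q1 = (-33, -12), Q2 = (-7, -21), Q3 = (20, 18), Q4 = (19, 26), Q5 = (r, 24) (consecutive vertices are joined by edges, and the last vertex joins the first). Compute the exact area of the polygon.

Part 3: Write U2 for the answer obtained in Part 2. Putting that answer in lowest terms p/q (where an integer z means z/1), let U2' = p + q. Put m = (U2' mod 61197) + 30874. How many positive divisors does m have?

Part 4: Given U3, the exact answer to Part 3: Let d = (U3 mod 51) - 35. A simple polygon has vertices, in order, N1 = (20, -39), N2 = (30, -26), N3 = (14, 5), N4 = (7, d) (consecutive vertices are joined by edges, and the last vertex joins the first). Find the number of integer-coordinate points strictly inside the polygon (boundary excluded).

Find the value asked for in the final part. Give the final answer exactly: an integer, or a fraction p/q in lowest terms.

Part 1: a(2) = 3*(-50) + 1*(47) = -103; iterating: a(2)=-103, a(3)=-359, a(4)=-1180, a(5)=-3899, a(6)=-12877, a(7)=-42530, a(8)=-140467; answer -140467
Part 2: U1 = -140467; r = -27; cross terms: (-33*-21 - -7*-12)=609, (-7*18 - 20*-21)=294, (20*26 - 19*18)=178, (19*24 - -27*26)=1158, (-27*-12 - -33*24)=1116; twice the area = |3355| = 3355; area = 3355/2; answer 3355/2
Part 3: U2 = 3355/2; threaded value p + q = 3357; m = 34231; 34231 is prime, so its only divisors are 1 and 34231; count = 2; answer 2
Part 4: U3 = 2; d = -33; cross terms: (20*-26 - 30*-39)=650, (30*5 - 14*-26)=514, (14*-33 - 7*5)=-497, (7*-39 - 20*-33)=387; twice the area = |1054| = 1054; area = 527; boundary points = 1 + 1 + 1 + 1 = 4; strictly interior points = area - boundary/2 + 1 = 526; answer 526

526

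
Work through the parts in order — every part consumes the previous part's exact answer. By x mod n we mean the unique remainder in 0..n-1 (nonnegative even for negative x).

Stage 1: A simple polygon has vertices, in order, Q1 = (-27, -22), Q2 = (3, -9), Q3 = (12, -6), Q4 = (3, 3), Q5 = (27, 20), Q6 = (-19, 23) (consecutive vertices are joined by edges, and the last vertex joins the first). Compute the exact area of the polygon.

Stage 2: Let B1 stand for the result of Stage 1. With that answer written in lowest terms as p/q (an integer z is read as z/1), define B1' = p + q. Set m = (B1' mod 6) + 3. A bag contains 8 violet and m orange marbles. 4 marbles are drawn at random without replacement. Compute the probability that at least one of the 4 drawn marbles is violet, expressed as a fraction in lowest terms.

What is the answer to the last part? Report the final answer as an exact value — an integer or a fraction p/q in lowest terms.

494/495

Stage 1: cross terms: (-27*-9 - 3*-22)=309, (3*-6 - 12*-9)=90, (12*3 - 3*-6)=54, (3*20 - 27*3)=-21, (27*23 - -19*20)=1001, (-19*-22 - -27*23)=1039; twice the area = |2472| = 2472; area = 1236; answer 1236
Stage 2: B1 = 1236; threaded value p + q = 1237; m = 4; total draws C(12,4) = 495; complement C(4,4) = 1; favorable 495 - 1 = 494; P = 494/495; answer 494/495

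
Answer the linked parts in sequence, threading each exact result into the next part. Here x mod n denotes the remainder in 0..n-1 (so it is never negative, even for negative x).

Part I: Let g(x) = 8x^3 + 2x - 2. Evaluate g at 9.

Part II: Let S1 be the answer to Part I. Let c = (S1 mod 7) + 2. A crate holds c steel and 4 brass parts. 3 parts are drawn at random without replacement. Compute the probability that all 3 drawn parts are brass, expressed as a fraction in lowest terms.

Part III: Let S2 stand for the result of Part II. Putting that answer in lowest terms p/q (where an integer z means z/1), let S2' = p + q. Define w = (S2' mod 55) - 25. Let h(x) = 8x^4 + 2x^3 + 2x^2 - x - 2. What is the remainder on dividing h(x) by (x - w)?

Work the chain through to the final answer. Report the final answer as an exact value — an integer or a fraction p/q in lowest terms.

Part I: 8*(9)^3 + 2*(9)^1 - 2 = (5832) + (18) + (-2) = 5848; answer 5848
Part II: S1 = 5848; c = 5; total draws C(9,3) = 84; favorable C(4,3) = 4; P = 1/21; answer 1/21
Part III: S2 = 1/21; threaded value p + q = 22; w = -3; remainder = value at the root: 8*(-3)^4 + 2*(-3)^3 + 2*(-3)^2 - 1*(-3)^1 - 2 = (648) + (-54) + (18) + (3) + (-2) = 613; answer 613

613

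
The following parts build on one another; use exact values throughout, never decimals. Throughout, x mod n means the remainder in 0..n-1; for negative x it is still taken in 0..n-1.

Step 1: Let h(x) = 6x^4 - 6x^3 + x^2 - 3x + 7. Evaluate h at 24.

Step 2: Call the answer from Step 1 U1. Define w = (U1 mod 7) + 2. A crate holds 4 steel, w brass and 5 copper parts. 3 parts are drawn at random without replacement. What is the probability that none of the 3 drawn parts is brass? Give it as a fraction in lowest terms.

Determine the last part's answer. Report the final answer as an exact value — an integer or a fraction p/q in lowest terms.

Step 1: 6*(24)^4 - 6*(24)^3 + 1*(24)^2 - 3*(24)^1 + 7 = (1990656) + (-82944) + (576) + (-72) + (7) = 1908223; answer 1908223
Step 2: U1 = 1908223; w = 4; total draws C(13,3) = 286; favorable C(9,3) = 84; P = 42/143; answer 42/143

42/143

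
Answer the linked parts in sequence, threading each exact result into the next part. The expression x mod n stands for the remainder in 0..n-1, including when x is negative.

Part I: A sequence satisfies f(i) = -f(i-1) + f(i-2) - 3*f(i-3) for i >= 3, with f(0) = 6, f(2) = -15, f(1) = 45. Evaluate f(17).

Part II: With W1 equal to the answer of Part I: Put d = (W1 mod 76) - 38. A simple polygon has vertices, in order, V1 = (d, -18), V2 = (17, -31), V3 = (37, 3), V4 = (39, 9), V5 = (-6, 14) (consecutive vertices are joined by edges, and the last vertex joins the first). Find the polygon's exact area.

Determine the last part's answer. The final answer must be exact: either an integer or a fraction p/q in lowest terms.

Part I: f(3) = -1*(-15) + 1*(45) - 3*(6) = 42; iterating: f(3)=42, f(4)=-192, f(5)=279, f(6)=-597, f(7)=1452, f(8)=-2886, f(9)=6129, f(10)=-13371, f(11)=28158, f(12)=-59916, f(13)=128187, f(14)=-272577, f(15)=580512, f(16)=-1237650, f(17)=2635893; answer 2635893
Part II: W1 = 2635893; d = 23; cross terms: (23*-31 - 17*-18)=-407, (17*3 - 37*-31)=1198, (37*9 - 39*3)=216, (39*14 - -6*9)=600, (-6*-18 - 23*14)=-214; twice the area = |1393| = 1393; area = 1393/2; answer 1393/2

1393/2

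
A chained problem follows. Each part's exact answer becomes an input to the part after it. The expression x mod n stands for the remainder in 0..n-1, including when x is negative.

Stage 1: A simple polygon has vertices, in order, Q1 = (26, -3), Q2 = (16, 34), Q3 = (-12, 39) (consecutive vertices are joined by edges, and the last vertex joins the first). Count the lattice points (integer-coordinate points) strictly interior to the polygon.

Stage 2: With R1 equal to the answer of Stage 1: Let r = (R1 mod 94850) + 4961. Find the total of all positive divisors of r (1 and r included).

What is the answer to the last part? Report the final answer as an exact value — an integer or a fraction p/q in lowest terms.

6720

Stage 1: cross terms: (26*34 - 16*-3)=932, (16*39 - -12*34)=1032, (-12*-3 - 26*39)=-978; twice the area = |986| = 986; area = 493; boundary points = 1 + 1 + 2 = 4; strictly interior points = area - boundary/2 + 1 = 492; answer 492
Stage 2: R1 = 492; r = 5453; 5453 = 7 * 19 * 41; sigma = (1 + 7) * (1 + 19) * (1 + 41) = 8 * 20 * 42 = 6720; answer 6720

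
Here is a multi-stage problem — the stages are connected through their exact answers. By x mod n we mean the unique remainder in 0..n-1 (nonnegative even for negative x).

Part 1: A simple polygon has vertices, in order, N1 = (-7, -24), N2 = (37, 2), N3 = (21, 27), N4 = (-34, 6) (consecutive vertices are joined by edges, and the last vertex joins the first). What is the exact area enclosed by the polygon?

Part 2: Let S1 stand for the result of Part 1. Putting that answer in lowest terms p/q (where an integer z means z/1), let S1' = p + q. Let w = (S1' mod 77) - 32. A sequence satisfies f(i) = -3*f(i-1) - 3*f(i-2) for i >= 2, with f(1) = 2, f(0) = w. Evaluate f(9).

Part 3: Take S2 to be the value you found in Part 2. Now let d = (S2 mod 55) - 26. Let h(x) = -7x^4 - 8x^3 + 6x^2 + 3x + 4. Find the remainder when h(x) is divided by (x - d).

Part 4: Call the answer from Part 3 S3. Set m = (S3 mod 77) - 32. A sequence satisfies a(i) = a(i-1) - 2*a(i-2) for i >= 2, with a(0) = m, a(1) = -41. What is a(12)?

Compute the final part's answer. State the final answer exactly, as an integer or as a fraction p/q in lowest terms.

-787

Part 1: cross terms: (-7*2 - 37*-24)=874, (37*27 - 21*2)=957, (21*6 - -34*27)=1044, (-34*-24 - -7*6)=858; twice the area = |3733| = 3733; area = 3733/2; answer 3733/2
Part 2: S1 = 3733/2; threaded value p + q = 3735; w = 7; f(2) = -3*(2) - 3*(7) = -27; iterating: f(2)=-27, f(3)=75, f(4)=-144, f(5)=207, f(6)=-189, f(7)=-54, f(8)=729, f(9)=-2025; answer -2025
Part 3: S2 = -2025; d = -16; remainder = value at the root: -7*(-16)^4 - 8*(-16)^3 + 6*(-16)^2 + 3*(-16)^1 + 4 = (-458752) + (32768) + (1536) + (-48) + (4) = -424492; answer -424492
Part 4: S3 = -424492; m = -23; a(2) = 1*(-41) - 2*(-23) = 5; iterating: a(2)=5, a(3)=87, a(4)=77, a(5)=-97, a(6)=-251, a(7)=-57, a(8)=445, a(9)=559, a(10)=-331, a(11)=-1449, a(12)=-787; answer -787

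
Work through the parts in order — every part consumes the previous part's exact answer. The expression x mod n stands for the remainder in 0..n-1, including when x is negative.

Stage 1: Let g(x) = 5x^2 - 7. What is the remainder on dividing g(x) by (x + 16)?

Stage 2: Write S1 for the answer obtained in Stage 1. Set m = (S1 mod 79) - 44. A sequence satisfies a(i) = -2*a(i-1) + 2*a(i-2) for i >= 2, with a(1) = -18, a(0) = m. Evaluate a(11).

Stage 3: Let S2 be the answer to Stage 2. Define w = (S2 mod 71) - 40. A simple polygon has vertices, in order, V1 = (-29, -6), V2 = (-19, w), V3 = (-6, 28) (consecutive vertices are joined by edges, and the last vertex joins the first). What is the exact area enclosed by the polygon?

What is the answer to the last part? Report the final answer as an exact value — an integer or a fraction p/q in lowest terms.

363/2

Stage 1: remainder = value at the root: 5*(-16)^2 - 7 = (1280) + (-7) = 1273; answer 1273
Stage 2: S1 = 1273; m = -35; a(2) = -2*(-18) + 2*(-35) = -34; iterating: a(2)=-34, a(3)=32, a(4)=-132, a(5)=328, a(6)=-920, a(7)=2496, a(8)=-6832, a(9)=18656, a(10)=-50976, a(11)=139264; answer 139264
Stage 3: S2 = 139264; w = -7; cross terms: (-29*-7 - -19*-6)=89, (-19*28 - -6*-7)=-574, (-6*-6 - -29*28)=848; twice the area = |363| = 363; area = 363/2; answer 363/2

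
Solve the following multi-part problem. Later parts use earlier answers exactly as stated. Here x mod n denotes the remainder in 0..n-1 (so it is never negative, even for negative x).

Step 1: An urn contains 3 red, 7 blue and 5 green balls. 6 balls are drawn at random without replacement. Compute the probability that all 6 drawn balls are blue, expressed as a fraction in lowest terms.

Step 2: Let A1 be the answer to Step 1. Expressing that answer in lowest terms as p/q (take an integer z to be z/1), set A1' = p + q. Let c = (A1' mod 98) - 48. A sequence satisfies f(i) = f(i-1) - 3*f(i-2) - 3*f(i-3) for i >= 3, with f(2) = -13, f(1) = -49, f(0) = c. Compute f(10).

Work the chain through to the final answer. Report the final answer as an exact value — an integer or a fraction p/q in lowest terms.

Step 1: total draws C(15,6) = 5005; favorable C(7,6) = 7; P = 1/715; answer 1/715
Step 2: A1 = 1/715; threaded value p + q = 716; c = -18; f(3) = 1*(-13) - 3*(-49) - 3*(-18) = 188; iterating: f(3)=188, f(4)=374, f(5)=-151, f(6)=-1837, f(7)=-2506, f(8)=3458, f(9)=16487, f(10)=13631; answer 13631

13631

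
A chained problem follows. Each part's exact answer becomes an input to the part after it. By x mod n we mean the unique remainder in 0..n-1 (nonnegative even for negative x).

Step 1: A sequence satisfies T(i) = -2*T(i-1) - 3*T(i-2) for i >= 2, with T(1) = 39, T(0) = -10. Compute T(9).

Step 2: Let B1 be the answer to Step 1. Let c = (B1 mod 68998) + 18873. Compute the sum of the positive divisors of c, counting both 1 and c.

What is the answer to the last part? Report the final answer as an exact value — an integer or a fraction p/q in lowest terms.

Step 1: T(2) = -2*(39) - 3*(-10) = -48; iterating: T(2)=-48, T(3)=-21, T(4)=186, T(5)=-309, T(6)=60, T(7)=807, T(8)=-1794, T(9)=1167; answer 1167
Step 2: B1 = 1167; c = 20040; 20040 = 2^3 * 3 * 5 * 167; sigma = (1 + 2 + 4 + 8) * (1 + 3) * (1 + 5) * (1 + 167) = 15 * 4 * 6 * 168 = 60480; answer 60480

60480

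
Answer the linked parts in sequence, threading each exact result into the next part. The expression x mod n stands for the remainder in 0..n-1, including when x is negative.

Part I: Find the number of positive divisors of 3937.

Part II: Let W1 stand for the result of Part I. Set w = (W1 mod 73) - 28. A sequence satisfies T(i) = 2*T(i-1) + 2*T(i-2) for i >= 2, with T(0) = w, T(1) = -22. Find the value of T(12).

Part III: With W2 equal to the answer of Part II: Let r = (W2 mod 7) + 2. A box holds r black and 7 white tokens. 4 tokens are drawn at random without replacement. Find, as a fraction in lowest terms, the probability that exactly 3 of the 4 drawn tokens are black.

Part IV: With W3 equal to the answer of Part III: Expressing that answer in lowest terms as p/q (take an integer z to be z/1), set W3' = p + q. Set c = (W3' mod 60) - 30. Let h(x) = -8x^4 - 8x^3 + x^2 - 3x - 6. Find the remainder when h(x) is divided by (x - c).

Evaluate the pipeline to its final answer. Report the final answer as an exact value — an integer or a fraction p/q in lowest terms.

-987284

Part I: 3937 = 31 * 127; number of divisors = (1+1) * (1+1) = 4; answer 4
Part II: W1 = 4; w = -24; T(2) = 2*(-22) + 2*(-24) = -92; iterating: T(2)=-92, T(3)=-228, T(4)=-640, T(5)=-1736, T(6)=-4752, T(7)=-12976, T(8)=-35456, T(9)=-96864, T(10)=-264640, T(11)=-723008, T(12)=-1975296; answer -1975296
Part III: W2 = -1975296; r = 8; total draws C(15,4) = 1365; favorable C(8,3)*C(7,1) = 392; P = 56/195; answer 56/195
Part IV: W3 = 56/195; threaded value p + q = 251; c = -19; remainder = value at the root: -8*(-19)^4 - 8*(-19)^3 + 1*(-19)^2 - 3*(-19)^1 - 6 = (-1042568) + (54872) + (361) + (57) + (-6) = -987284; answer -987284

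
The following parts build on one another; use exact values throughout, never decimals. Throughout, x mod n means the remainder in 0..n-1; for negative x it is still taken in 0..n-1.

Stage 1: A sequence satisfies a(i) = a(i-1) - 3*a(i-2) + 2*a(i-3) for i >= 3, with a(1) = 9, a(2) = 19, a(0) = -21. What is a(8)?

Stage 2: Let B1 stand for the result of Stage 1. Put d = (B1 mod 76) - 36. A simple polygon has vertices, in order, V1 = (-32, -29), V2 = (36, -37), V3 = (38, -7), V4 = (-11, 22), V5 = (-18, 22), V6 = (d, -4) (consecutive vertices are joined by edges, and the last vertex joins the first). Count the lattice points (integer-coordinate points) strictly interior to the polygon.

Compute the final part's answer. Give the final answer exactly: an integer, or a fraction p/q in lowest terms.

Stage 1: a(3) = 1*(19) - 3*(9) + 2*(-21) = -50; iterating: a(3)=-50, a(4)=-89, a(5)=99, a(6)=266, a(7)=-209, a(8)=-809; answer -809
Stage 2: B1 = -809; d = -9; cross terms: (-32*-37 - 36*-29)=2228, (36*-7 - 38*-37)=1154, (38*22 - -11*-7)=759, (-11*22 - -18*22)=154, (-18*-4 - -9*22)=270, (-9*-29 - -32*-4)=133; twice the area = |4698| = 4698; area = 2349; boundary points = 4 + 2 + 1 + 7 + 1 + 1 = 16; strictly interior points = area - boundary/2 + 1 = 2342; answer 2342

2342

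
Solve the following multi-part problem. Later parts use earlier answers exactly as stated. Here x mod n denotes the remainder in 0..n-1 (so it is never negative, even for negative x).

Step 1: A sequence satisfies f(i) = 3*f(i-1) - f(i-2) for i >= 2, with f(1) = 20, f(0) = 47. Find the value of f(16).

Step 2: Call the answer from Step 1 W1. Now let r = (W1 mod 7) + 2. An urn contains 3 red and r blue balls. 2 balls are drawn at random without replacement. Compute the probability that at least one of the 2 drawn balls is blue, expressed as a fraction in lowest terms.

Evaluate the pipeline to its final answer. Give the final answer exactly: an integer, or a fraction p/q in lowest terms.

Step 1: f(2) = 3*(20) - 1*(47) = 13; iterating: f(2)=13, f(3)=19, f(4)=44, f(5)=113, f(6)=295, f(7)=772, f(8)=2021, f(9)=5291, f(10)=13852, f(11)=36265, f(12)=94943, f(13)=248564, f(14)=650749, f(15)=1703683, f(16)=4460300; answer 4460300
Step 2: W1 = 4460300; r = 7; total draws C(10,2) = 45; complement C(3,2) = 3; favorable 45 - 3 = 42; P = 14/15; answer 14/15

14/15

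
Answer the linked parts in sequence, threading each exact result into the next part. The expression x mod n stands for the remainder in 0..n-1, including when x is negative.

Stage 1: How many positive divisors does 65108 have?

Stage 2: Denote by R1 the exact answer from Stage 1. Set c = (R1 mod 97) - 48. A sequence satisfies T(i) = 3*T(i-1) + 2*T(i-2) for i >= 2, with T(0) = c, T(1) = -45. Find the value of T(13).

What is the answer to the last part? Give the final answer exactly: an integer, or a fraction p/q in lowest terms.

Stage 1: 65108 = 2^2 * 41 * 397; number of divisors = (2+1) * (1+1) * (1+1) = 12; answer 12
Stage 2: R1 = 12; c = -36; T(2) = 3*(-45) + 2*(-36) = -207; iterating: T(2)=-207, T(3)=-711, T(4)=-2547, T(5)=-9063, T(6)=-32283, T(7)=-114975, T(8)=-409491, T(9)=-1458423, T(10)=-5194251, T(11)=-18499599, T(12)=-65887299, T(13)=-234661095; answer -234661095

-234661095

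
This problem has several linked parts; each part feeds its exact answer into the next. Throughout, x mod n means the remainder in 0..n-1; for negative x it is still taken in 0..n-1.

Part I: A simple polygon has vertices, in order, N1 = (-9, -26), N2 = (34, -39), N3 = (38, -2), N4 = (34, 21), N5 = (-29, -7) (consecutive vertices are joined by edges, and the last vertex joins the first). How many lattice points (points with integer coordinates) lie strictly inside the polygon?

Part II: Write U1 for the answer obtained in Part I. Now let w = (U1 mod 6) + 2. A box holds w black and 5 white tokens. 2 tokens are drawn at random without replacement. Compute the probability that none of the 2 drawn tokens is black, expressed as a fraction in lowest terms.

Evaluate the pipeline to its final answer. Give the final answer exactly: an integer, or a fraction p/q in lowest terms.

2/11

Part I: cross terms: (-9*-39 - 34*-26)=1235, (34*-2 - 38*-39)=1414, (38*21 - 34*-2)=866, (34*-7 - -29*21)=371, (-29*-26 - -9*-7)=691; twice the area = |4577| = 4577; area = 4577/2; boundary points = 1 + 1 + 1 + 7 + 1 = 11; strictly interior points = area - boundary/2 + 1 = 2284; answer 2284
Part II: U1 = 2284; w = 6; total draws C(11,2) = 55; favorable C(5,2) = 10; P = 2/11; answer 2/11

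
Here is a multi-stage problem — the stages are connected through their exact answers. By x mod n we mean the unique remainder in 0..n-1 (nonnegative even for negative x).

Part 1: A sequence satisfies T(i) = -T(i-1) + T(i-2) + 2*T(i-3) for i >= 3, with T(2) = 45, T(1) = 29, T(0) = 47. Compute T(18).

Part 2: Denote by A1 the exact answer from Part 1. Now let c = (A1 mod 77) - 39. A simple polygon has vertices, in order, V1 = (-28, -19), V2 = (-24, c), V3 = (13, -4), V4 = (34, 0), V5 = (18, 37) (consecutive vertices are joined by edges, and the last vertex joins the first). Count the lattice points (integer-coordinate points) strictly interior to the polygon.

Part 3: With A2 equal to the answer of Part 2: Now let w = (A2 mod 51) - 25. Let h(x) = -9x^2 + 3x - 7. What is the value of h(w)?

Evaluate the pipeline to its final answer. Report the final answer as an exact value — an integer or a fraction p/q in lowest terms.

-349

Part 1: T(3) = -1*(45) + 1*(29) + 2*(47) = 78; iterating: T(3)=78, T(4)=25, T(5)=143, T(6)=38, T(7)=155, T(8)=169, T(9)=62, T(10)=417, T(11)=-17, T(12)=558, T(13)=259, T(14)=265, T(15)=1110, T(16)=-327, T(17)=1967, T(18)=-74; answer -74
Part 2: A1 = -74; c = -36; cross terms: (-28*-36 - -24*-19)=552, (-24*-4 - 13*-36)=564, (13*0 - 34*-4)=136, (34*37 - 18*0)=1258, (18*-19 - -28*37)=694; twice the area = |3204| = 3204; area = 1602; boundary points = 1 + 1 + 1 + 1 + 2 = 6; strictly interior points = area - boundary/2 + 1 = 1600; answer 1600
Part 3: A2 = 1600; w = -6; -9*(-6)^2 + 3*(-6)^1 - 7 = (-324) + (-18) + (-7) = -349; answer -349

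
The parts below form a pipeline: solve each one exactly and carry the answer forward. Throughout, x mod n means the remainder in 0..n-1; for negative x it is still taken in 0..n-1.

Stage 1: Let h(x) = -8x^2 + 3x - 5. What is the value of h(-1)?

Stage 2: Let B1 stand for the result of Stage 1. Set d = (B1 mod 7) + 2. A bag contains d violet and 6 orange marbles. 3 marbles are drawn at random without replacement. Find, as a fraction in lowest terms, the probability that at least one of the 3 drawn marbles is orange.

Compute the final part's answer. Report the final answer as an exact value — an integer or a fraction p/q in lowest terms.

251/286

Stage 1: -8*(-1)^2 + 3*(-1)^1 - 5 = (-8) + (-3) + (-5) = -16; answer -16
Stage 2: B1 = -16; d = 7; total draws C(13,3) = 286; complement C(7,3) = 35; favorable 286 - 35 = 251; P = 251/286; answer 251/286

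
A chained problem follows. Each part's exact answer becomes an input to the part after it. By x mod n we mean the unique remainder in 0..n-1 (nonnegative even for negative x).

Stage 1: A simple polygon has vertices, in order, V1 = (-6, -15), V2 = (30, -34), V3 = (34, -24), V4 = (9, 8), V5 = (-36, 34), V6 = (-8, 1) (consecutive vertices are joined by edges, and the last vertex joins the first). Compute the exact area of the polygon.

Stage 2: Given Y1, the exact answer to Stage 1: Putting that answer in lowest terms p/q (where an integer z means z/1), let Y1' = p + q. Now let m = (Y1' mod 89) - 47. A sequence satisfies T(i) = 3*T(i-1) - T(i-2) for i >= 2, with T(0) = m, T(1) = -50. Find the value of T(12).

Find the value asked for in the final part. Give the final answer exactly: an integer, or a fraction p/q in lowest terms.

-1875625

Stage 1: cross terms: (-6*-34 - 30*-15)=654, (30*-24 - 34*-34)=436, (34*8 - 9*-24)=488, (9*34 - -36*8)=594, (-36*1 - -8*34)=236, (-8*-15 - -6*1)=126; twice the area = |2534| = 2534; area = 1267; answer 1267
Stage 2: Y1 = 1267; threaded value p + q = 1268; m = -25; T(2) = 3*(-50) - 1*(-25) = -125; iterating: T(2)=-125, T(3)=-325, T(4)=-850, T(5)=-2225, T(6)=-5825, T(7)=-15250, T(8)=-39925, T(9)=-104525, T(10)=-273650, T(11)=-716425, T(12)=-1875625; answer -1875625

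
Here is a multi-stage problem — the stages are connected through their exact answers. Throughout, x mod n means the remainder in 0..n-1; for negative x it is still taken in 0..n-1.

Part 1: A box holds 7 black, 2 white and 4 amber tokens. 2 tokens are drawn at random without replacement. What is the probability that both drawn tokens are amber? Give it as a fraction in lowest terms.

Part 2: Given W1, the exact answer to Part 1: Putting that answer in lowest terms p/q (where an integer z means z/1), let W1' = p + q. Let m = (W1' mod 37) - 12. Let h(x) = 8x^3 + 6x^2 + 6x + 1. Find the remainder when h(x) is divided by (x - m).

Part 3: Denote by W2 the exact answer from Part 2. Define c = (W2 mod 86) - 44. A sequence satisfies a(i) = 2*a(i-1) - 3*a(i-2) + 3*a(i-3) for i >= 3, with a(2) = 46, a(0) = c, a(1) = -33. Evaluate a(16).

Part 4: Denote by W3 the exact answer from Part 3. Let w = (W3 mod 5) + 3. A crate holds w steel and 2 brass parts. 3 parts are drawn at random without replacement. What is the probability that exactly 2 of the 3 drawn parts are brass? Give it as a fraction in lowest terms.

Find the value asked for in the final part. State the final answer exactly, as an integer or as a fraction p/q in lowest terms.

Part 1: total draws C(13,2) = 78; favorable C(4,2) = 6; P = 1/13; answer 1/13
Part 2: W1 = 1/13; threaded value p + q = 14; m = 2; remainder = value at the root: 8*(2)^3 + 6*(2)^2 + 6*(2)^1 + 1 = (64) + (24) + (12) + (1) = 101; answer 101
Part 3: W2 = 101; c = -29; a(3) = 2*(46) - 3*(-33) + 3*(-29) = 104; iterating: a(3)=104, a(4)=-29, a(5)=-232, a(6)=-65, a(7)=479, a(8)=457, a(9)=-718, a(10)=-1370, a(11)=785, a(12)=3526, a(13)=587, a(14)=-7049, a(15)=-5281, a(16)=12346; answer 12346
Part 4: W3 = 12346; w = 4; total draws C(6,3) = 20; favorable C(2,2)*C(4,1) = 4; P = 1/5; answer 1/5

1/5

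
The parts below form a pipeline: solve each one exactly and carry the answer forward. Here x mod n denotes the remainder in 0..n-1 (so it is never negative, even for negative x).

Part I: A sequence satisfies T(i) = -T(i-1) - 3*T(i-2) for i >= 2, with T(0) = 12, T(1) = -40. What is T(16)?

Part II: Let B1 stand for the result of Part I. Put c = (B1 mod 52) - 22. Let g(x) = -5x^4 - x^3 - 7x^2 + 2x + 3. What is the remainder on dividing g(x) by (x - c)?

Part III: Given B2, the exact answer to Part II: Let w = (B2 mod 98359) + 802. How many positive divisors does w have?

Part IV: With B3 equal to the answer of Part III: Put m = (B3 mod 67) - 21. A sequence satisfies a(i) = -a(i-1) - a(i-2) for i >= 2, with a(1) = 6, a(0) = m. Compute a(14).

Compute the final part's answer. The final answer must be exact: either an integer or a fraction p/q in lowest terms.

Part I: T(2) = -1*(-40) - 3*(12) = 4; iterating: T(2)=4, T(3)=116, T(4)=-128, T(5)=-220, T(6)=604, T(7)=56, T(8)=-1868, T(9)=1700, T(10)=3904, T(11)=-9004, T(12)=-2708, T(13)=29720, T(14)=-21596, T(15)=-67564, T(16)=132352; answer 132352
Part II: B1 = 132352; c = -10; remainder = value at the root: -5*(-10)^4 - 1*(-10)^3 - 7*(-10)^2 + 2*(-10)^1 + 3 = (-50000) + (1000) + (-700) + (-20) + (3) = -49717; answer -49717
Part III: B2 = -49717; w = 49444; 49444 = 2^2 * 47 * 263; number of divisors = (2+1) * (1+1) * (1+1) = 12; answer 12
Part IV: B3 = 12; m = -9; a(2) = -1*(6) - 1*(-9) = 3; iterating: a(2)=3, a(3)=-9, a(4)=6, a(5)=3, a(6)=-9, a(7)=6, a(8)=3, a(9)=-9, a(10)=6, a(11)=3, a(12)=-9, a(13)=6, a(14)=3; answer 3

3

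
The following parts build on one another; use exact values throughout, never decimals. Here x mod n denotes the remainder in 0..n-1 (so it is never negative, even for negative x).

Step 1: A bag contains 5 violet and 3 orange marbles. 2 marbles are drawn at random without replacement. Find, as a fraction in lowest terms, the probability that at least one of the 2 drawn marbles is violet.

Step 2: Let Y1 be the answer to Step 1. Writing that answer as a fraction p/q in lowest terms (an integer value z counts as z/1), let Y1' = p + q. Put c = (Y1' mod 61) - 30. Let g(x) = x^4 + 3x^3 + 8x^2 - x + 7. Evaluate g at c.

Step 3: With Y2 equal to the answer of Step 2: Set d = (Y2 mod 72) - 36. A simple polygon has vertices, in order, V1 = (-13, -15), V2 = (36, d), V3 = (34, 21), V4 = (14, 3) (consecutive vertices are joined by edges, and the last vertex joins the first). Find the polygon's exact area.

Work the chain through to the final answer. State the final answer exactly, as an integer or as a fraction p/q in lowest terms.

1967/2

Step 1: total draws C(8,2) = 28; complement C(3,2) = 3; favorable 28 - 3 = 25; P = 25/28; answer 25/28
Step 2: Y1 = 25/28; threaded value p + q = 53; c = 23; 1*(23)^4 + 3*(23)^3 + 8*(23)^2 - 1*(23)^1 + 7 = (279841) + (36501) + (4232) + (-23) + (7) = 320558; answer 320558
Step 3: Y2 = 320558; d = -22; cross terms: (-13*-22 - 36*-15)=826, (36*21 - 34*-22)=1504, (34*3 - 14*21)=-192, (14*-15 - -13*3)=-171; twice the area = |1967| = 1967; area = 1967/2; answer 1967/2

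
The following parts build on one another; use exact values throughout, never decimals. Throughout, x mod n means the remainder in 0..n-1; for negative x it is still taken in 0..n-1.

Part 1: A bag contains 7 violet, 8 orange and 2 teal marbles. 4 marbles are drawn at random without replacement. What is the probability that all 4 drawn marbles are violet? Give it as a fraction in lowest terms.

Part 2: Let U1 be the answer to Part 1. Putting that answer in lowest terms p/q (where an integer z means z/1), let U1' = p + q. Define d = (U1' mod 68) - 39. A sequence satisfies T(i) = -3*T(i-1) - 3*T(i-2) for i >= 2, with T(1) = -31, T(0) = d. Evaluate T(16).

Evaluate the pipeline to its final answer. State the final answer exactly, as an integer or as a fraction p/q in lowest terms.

Part 1: total draws C(17,4) = 2380; favorable C(7,4) = 35; P = 1/68; answer 1/68
Part 2: U1 = 1/68; threaded value p + q = 69; d = -38; T(2) = -3*(-31) - 3*(-38) = 207; iterating: T(2)=207, T(3)=-528, T(4)=963, T(5)=-1305, T(6)=1026, T(7)=837, T(8)=-5589, T(9)=14256, T(10)=-26001, T(11)=35235, T(12)=-27702, T(13)=-22599, T(14)=150903, T(15)=-384912, T(16)=702027; answer 702027

702027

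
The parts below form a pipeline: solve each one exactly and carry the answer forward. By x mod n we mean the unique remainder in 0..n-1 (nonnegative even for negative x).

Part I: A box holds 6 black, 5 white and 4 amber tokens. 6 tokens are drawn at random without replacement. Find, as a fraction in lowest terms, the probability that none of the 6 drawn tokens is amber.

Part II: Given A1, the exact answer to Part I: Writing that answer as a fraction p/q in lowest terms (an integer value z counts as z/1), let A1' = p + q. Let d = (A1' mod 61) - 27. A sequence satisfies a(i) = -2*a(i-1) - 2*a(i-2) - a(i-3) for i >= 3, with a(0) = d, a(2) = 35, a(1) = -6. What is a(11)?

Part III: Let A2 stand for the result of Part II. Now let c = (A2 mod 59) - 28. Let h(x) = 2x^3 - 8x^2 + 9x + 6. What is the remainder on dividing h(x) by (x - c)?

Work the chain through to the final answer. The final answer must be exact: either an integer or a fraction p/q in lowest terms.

-12285

Part I: total draws C(15,6) = 5005; favorable C(11,6) = 462; P = 6/65; answer 6/65
Part II: A1 = 6/65; threaded value p + q = 71; d = -17; a(3) = -2*(35) - 2*(-6) - 1*(-17) = -41; iterating: a(3)=-41, a(4)=18, a(5)=11, a(6)=-17, a(7)=-6, a(8)=35, a(9)=-41, a(10)=18, a(11)=11; answer 11
Part III: A2 = 11; c = -17; remainder = value at the root: 2*(-17)^3 - 8*(-17)^2 + 9*(-17)^1 + 6 = (-9826) + (-2312) + (-153) + (6) = -12285; answer -12285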